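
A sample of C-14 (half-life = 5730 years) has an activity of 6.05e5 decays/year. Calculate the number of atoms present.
N = A/λ = 5.001e9 atoms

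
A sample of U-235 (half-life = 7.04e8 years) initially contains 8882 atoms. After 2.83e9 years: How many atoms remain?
N = N₀(1/2)^(t/t½) = 547.5 atoms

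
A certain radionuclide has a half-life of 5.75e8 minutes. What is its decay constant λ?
λ = ln(2)/t½ = 1.205e-9 minute⁻¹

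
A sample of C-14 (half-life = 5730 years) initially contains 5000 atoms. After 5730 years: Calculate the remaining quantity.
N = N₀(1/2)^(t/t½) = 2500 atoms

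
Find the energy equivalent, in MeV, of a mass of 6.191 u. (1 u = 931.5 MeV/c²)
E = mc² = 5767 MeV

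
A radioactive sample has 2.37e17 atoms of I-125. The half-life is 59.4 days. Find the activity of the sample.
A = λN = 2.766e15 decays/day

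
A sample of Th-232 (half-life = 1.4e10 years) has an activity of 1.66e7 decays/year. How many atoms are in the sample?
N = A/λ = 3.353e17 atoms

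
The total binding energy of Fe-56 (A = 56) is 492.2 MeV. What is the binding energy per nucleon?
B.E./A = 492.2/56 = 8.789 MeV/nucleon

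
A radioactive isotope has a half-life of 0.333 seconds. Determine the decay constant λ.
λ = ln(2)/t½ = 2.082 second⁻¹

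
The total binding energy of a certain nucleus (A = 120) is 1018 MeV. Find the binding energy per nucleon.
B.E./A = 1018/120 = 8.483 MeV/nucleon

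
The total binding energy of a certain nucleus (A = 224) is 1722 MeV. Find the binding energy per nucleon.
B.E./A = 1722/224 = 7.688 MeV/nucleon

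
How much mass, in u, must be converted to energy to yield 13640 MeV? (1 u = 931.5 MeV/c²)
m = E/c² = 14.64 u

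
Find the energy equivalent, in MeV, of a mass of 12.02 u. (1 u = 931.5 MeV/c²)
E = mc² = 11200 MeV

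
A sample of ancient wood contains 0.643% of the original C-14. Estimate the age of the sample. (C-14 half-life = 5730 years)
Age = t½ × log₂(1/ratio) = 41720 years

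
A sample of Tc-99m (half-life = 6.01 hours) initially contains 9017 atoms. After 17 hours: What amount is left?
N = N₀(1/2)^(t/t½) = 1269 atoms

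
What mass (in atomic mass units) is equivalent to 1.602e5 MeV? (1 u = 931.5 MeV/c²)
m = E/c² = 172 u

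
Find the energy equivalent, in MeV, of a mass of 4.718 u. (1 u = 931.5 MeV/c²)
E = mc² = 4395 MeV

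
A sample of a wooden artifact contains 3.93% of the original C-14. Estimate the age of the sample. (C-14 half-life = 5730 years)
Age = t½ × log₂(1/ratio) = 26760 years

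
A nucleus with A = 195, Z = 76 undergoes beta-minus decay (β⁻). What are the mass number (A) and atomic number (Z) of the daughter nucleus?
Daughter: A = 195, Z = 77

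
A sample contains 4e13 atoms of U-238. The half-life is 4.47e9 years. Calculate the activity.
A = λN = 6203 decays/year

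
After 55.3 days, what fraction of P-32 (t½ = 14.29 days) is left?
N/N₀ = (1/2)^(t/t½) = 0.0684 = 6.84%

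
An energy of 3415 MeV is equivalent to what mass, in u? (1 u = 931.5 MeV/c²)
m = E/c² = 3.666 u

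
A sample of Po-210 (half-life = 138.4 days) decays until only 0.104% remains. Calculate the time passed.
t = t½ × log₂(N₀/N) = 1371 days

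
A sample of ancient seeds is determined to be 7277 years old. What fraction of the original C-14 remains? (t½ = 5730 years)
N/N₀ = (1/2)^(t/t½) = 0.4147 = 41.5%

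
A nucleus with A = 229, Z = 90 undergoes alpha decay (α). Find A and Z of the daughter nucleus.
Daughter: A = 225, Z = 88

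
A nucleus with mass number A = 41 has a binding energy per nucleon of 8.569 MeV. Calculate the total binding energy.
B.E. = 8.569 × 41 = 351.3 MeV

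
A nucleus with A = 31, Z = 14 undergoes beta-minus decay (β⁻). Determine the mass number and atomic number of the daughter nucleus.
Daughter: A = 31, Z = 15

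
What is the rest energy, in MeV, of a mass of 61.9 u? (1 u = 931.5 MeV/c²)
E = mc² = 57660 MeV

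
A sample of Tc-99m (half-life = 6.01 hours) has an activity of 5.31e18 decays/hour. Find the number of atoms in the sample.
N = A/λ = 4.604e19 atoms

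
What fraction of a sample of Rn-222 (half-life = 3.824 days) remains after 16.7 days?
N/N₀ = (1/2)^(t/t½) = 0.04846 = 4.85%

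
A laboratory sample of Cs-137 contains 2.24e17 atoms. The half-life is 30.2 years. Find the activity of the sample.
A = λN = 5.141e15 decays/year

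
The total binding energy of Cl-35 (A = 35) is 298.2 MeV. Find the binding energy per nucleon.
B.E./A = 298.2/35 = 8.52 MeV/nucleon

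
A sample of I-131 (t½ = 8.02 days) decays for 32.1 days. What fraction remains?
N/N₀ = (1/2)^(t/t½) = 0.06239 = 6.24%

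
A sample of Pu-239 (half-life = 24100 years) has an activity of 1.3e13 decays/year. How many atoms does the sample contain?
N = A/λ = 4.52e17 atoms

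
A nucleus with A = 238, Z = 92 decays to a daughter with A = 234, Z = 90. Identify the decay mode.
ΔA = -4, ΔZ = -2 ⇒ alpha decay (α)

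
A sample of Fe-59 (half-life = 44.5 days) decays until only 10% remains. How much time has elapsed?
t = t½ × log₂(N₀/N) = 147.8 days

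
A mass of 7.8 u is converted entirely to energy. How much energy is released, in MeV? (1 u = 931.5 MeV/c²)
E = mc² = 7266 MeV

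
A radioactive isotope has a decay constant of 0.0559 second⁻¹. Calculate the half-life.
t½ = ln(2)/λ = 12.4 seconds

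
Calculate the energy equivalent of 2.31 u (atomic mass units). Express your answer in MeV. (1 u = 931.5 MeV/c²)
E = mc² = 2152 MeV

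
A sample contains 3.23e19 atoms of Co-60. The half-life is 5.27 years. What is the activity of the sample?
A = λN = 4.248e18 decays/year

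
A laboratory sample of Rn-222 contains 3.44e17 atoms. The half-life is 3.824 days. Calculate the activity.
A = λN = 6.235e16 decays/day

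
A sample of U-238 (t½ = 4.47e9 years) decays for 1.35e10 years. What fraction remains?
N/N₀ = (1/2)^(t/t½) = 0.1233 = 12.3%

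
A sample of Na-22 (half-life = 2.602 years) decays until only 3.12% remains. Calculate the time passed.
t = t½ × log₂(N₀/N) = 13.02 years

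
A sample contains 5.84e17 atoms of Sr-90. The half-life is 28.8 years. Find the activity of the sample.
A = λN = 1.406e16 decays/year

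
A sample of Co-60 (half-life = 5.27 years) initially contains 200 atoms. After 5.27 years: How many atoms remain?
N = N₀(1/2)^(t/t½) = 100 atoms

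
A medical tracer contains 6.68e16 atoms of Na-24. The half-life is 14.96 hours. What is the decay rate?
A = λN = 3.095e15 decays/hour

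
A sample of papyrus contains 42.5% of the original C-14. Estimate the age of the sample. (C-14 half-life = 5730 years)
Age = t½ × log₂(1/ratio) = 7073 years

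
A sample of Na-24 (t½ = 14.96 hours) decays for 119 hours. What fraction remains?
N/N₀ = (1/2)^(t/t½) = 0.004031 = 0.403%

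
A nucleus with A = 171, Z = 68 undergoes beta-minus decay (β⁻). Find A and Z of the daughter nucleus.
Daughter: A = 171, Z = 69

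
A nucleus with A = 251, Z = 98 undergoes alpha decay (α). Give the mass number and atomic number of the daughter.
Daughter: A = 247, Z = 96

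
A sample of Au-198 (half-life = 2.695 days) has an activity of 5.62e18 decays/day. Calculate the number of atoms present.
N = A/λ = 2.185e19 atoms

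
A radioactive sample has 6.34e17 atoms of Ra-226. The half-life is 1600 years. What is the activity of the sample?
A = λN = 2.747e14 decays/year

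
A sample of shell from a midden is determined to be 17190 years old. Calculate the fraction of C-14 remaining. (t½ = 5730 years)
N/N₀ = (1/2)^(t/t½) = 0.125 = 12.5%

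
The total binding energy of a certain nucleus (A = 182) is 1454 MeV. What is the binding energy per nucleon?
B.E./A = 1454/182 = 7.989 MeV/nucleon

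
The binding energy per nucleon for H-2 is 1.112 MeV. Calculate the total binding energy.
B.E. = 1.112 × 2 = 2.224 MeV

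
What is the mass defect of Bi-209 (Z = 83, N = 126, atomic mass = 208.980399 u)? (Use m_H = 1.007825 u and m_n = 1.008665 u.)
Δm = Z·m_H + N·m_n − M = 1.761 u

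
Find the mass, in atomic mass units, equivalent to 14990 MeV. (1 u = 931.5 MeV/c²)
m = E/c² = 16.09 u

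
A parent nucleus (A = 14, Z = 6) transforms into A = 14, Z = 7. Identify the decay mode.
ΔA = 0, ΔZ = +1 ⇒ beta-minus decay (β⁻)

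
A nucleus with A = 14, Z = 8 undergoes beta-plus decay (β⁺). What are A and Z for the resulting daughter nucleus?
Daughter: A = 14, Z = 7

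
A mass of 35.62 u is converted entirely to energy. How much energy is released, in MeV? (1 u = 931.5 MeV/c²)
E = mc² = 33180 MeV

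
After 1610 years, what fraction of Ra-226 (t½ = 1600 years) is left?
N/N₀ = (1/2)^(t/t½) = 0.4978 = 49.8%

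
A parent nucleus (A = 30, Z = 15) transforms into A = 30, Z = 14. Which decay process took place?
ΔA = 0, ΔZ = -1 ⇒ beta-plus decay (β⁺) or electron capture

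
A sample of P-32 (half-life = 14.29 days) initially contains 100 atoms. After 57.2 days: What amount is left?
N = N₀(1/2)^(t/t½) = 6.238 atoms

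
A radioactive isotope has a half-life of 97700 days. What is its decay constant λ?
λ = ln(2)/t½ = 7.095e-6 day⁻¹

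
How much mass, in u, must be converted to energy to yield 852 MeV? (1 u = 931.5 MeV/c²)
m = E/c² = 0.9147 u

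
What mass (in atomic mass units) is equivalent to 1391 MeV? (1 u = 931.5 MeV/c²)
m = E/c² = 1.493 u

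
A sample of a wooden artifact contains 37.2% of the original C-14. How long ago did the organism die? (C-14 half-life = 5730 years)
Age = t½ × log₂(1/ratio) = 8175 years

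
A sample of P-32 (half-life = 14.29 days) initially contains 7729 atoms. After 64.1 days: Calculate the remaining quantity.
N = N₀(1/2)^(t/t½) = 345 atoms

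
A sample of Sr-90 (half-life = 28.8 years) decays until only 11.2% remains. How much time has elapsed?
t = t½ × log₂(N₀/N) = 90.96 years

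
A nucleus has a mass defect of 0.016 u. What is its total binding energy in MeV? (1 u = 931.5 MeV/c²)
B.E. = Δm × 931.5 = 14.9 MeV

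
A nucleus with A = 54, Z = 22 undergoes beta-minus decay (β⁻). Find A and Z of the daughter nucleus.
Daughter: A = 54, Z = 23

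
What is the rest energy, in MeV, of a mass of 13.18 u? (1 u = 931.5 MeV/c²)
E = mc² = 12280 MeV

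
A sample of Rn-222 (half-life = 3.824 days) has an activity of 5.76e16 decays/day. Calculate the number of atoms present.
N = A/λ = 3.178e17 atoms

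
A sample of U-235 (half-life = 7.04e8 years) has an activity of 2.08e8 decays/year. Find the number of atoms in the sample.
N = A/λ = 2.113e17 atoms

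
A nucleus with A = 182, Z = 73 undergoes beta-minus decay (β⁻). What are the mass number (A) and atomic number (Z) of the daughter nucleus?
Daughter: A = 182, Z = 74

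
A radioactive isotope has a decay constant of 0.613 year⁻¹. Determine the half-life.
t½ = ln(2)/λ = 1.131 years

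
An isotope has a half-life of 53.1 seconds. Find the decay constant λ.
λ = ln(2)/t½ = 0.01305 second⁻¹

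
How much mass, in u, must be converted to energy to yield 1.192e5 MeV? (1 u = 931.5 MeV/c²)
m = E/c² = 128 u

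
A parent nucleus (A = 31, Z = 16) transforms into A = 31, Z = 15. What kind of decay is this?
ΔA = 0, ΔZ = -1 ⇒ beta-plus decay (β⁺) or electron capture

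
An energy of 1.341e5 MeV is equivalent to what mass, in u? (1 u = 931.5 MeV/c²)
m = E/c² = 144 u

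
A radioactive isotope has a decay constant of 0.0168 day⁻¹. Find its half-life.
t½ = ln(2)/λ = 41.26 days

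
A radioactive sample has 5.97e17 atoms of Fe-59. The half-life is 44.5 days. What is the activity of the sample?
A = λN = 9.299e15 decays/day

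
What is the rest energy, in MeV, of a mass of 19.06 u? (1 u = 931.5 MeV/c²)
E = mc² = 17750 MeV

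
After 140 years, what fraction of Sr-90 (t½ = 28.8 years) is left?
N/N₀ = (1/2)^(t/t½) = 0.03441 = 3.44%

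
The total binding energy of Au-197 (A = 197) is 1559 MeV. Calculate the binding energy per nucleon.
B.E./A = 1559/197 = 7.914 MeV/nucleon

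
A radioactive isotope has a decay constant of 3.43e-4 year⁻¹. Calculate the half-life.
t½ = ln(2)/λ = 2021 years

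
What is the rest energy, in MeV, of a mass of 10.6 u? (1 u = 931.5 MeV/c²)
E = mc² = 9874 MeV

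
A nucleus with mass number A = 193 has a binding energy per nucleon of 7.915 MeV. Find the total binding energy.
B.E. = 7.915 × 193 = 1528 MeV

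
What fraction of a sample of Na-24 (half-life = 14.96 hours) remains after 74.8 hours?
N/N₀ = (1/2)^(t/t½) = 0.03125 = 3.13%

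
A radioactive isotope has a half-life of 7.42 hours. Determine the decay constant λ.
λ = ln(2)/t½ = 0.09342 hour⁻¹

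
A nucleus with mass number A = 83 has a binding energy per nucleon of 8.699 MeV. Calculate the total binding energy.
B.E. = 8.699 × 83 = 722 MeV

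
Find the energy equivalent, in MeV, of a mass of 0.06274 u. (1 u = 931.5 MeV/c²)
E = mc² = 58.44 MeV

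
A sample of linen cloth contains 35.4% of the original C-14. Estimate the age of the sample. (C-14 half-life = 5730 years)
Age = t½ × log₂(1/ratio) = 8585 years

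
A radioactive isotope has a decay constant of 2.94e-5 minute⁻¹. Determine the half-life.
t½ = ln(2)/λ = 23580 minutes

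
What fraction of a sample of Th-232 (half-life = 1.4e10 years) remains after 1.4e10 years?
N/N₀ = (1/2)^(t/t½) = 0.5 = 50%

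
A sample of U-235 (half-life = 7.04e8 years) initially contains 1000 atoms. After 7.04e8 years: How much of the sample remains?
N = N₀(1/2)^(t/t½) = 500 atoms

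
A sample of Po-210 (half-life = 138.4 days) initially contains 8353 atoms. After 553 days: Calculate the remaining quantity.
N = N₀(1/2)^(t/t½) = 523.6 atoms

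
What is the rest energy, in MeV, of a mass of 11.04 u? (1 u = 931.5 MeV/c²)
E = mc² = 10280 MeV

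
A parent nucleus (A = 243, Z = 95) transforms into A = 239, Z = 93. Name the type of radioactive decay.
ΔA = -4, ΔZ = -2 ⇒ alpha decay (α)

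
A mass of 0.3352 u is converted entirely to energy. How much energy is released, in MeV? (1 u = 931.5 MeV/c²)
E = mc² = 312.2 MeV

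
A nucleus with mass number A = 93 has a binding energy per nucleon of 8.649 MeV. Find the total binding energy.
B.E. = 8.649 × 93 = 804.4 MeV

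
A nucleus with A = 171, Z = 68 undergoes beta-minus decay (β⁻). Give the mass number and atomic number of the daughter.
Daughter: A = 171, Z = 69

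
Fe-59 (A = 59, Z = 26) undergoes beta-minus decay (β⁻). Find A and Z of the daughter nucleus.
Daughter: A = 59, Z = 27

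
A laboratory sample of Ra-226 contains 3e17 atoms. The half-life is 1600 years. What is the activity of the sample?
A = λN = 1.3e14 decays/year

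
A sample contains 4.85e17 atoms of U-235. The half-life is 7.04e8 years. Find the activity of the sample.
A = λN = 4.775e8 decays/year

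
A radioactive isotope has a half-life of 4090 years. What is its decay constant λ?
λ = ln(2)/t½ = 1.695e-4 year⁻¹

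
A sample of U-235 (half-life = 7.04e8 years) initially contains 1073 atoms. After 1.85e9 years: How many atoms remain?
N = N₀(1/2)^(t/t½) = 173.6 atoms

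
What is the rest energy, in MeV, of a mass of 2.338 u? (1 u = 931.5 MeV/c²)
E = mc² = 2178 MeV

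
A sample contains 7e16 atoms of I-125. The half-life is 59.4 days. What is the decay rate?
A = λN = 8.168e14 decays/day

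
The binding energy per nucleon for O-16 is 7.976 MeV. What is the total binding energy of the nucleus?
B.E. = 7.976 × 16 = 127.6 MeV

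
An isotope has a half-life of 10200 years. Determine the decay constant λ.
λ = ln(2)/t½ = 6.796e-5 year⁻¹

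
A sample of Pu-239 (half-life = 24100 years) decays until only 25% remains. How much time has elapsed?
t = t½ × log₂(N₀/N) = 48200 years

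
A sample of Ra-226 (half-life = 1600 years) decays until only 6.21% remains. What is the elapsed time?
t = t½ × log₂(N₀/N) = 6415 years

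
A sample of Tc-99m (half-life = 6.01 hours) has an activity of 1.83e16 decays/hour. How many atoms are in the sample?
N = A/λ = 1.587e17 atoms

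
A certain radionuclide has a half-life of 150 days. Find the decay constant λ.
λ = ln(2)/t½ = 0.004621 day⁻¹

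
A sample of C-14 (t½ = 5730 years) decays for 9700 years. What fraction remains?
N/N₀ = (1/2)^(t/t½) = 0.3093 = 30.9%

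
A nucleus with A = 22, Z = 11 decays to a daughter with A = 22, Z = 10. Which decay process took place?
ΔA = 0, ΔZ = -1 ⇒ beta-plus decay (β⁺) or electron capture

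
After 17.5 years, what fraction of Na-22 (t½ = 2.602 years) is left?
N/N₀ = (1/2)^(t/t½) = 0.009449 = 0.945%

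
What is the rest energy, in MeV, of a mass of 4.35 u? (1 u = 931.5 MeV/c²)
E = mc² = 4052 MeV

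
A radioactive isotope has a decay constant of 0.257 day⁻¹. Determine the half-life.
t½ = ln(2)/λ = 2.697 days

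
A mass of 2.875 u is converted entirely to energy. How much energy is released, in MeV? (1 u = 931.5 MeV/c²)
E = mc² = 2678 MeV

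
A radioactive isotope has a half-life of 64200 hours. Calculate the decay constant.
λ = ln(2)/t½ = 1.08e-5 hour⁻¹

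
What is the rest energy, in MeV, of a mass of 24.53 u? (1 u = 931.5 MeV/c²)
E = mc² = 22850 MeV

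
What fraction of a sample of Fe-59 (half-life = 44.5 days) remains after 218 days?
N/N₀ = (1/2)^(t/t½) = 0.03352 = 3.35%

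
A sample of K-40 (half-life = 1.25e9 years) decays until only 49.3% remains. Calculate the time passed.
t = t½ × log₂(N₀/N) = 1.275e9 years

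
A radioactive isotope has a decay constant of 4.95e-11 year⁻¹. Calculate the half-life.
t½ = ln(2)/λ = 1.4e10 years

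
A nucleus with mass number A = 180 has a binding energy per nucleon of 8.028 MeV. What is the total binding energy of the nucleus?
B.E. = 8.028 × 180 = 1445 MeV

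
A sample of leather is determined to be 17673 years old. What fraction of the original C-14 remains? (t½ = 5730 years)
N/N₀ = (1/2)^(t/t½) = 0.1179 = 11.8%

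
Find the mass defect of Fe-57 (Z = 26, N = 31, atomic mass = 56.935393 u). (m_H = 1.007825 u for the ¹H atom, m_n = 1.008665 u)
Δm = Z·m_H + N·m_n − M = 0.5367 u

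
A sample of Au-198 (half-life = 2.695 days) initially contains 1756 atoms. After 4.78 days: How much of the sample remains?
N = N₀(1/2)^(t/t½) = 513.6 atoms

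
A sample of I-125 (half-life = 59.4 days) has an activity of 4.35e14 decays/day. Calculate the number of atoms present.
N = A/λ = 3.728e16 atoms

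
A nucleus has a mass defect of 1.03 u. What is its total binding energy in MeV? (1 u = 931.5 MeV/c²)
B.E. = Δm × 931.5 = 959.4 MeV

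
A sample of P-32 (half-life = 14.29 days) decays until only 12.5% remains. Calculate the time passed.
t = t½ × log₂(N₀/N) = 42.87 days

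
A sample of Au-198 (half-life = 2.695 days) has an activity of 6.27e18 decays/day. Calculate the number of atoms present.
N = A/λ = 2.438e19 atoms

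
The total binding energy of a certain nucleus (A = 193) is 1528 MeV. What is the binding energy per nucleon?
B.E./A = 1528/193 = 7.917 MeV/nucleon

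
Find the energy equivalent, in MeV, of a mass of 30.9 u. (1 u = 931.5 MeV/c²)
E = mc² = 28780 MeV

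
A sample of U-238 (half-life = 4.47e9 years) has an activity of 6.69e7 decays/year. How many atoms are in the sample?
N = A/λ = 4.314e17 atoms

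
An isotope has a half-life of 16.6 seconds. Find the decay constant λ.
λ = ln(2)/t½ = 0.04176 second⁻¹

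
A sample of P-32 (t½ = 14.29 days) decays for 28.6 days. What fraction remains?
N/N₀ = (1/2)^(t/t½) = 0.2498 = 25%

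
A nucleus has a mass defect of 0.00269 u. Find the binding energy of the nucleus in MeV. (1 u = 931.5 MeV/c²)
B.E. = Δm × 931.5 = 2.506 MeV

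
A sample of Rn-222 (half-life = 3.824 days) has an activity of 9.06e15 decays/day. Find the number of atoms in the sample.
N = A/λ = 4.998e16 atoms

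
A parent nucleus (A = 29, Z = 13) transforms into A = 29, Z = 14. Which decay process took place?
ΔA = 0, ΔZ = +1 ⇒ beta-minus decay (β⁻)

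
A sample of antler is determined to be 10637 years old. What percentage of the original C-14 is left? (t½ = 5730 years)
N/N₀ = (1/2)^(t/t½) = 0.2762 = 27.6%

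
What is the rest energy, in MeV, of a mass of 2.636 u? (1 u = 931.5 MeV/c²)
E = mc² = 2455 MeV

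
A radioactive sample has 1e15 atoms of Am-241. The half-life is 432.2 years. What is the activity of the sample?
A = λN = 1.604e12 decays/year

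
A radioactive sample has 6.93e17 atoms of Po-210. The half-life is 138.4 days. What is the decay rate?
A = λN = 3.471e15 decays/day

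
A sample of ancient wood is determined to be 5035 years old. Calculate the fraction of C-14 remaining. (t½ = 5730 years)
N/N₀ = (1/2)^(t/t½) = 0.5439 = 54.4%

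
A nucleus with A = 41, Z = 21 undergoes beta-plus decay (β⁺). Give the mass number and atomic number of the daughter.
Daughter: A = 41, Z = 20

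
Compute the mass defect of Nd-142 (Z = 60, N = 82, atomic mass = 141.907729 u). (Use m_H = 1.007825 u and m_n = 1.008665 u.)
Δm = Z·m_H + N·m_n − M = 1.272 u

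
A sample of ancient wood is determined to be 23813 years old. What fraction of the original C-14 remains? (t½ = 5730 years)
N/N₀ = (1/2)^(t/t½) = 0.0561 = 5.61%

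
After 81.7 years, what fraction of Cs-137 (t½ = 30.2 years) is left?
N/N₀ = (1/2)^(t/t½) = 0.1533 = 15.3%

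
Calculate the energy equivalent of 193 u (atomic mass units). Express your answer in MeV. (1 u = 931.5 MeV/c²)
E = mc² = 1.798e5 MeV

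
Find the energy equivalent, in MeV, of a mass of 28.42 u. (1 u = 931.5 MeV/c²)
E = mc² = 26470 MeV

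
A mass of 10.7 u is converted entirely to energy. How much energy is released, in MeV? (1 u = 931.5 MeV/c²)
E = mc² = 9967 MeV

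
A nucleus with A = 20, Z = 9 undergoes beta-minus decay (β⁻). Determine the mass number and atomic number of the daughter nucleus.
Daughter: A = 20, Z = 10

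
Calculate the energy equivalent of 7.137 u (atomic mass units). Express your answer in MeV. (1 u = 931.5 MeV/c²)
E = mc² = 6648 MeV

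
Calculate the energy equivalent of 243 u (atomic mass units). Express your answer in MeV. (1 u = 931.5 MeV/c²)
E = mc² = 2.264e5 MeV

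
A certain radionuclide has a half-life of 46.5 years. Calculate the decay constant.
λ = ln(2)/t½ = 0.01491 year⁻¹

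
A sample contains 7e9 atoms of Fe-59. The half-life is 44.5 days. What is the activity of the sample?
A = λN = 1.09e8 decays/day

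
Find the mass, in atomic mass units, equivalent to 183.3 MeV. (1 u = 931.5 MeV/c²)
m = E/c² = 0.1968 u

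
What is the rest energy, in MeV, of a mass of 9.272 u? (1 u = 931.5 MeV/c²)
E = mc² = 8637 MeV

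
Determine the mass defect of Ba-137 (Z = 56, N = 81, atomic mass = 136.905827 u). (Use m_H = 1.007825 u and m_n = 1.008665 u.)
Δm = Z·m_H + N·m_n − M = 1.234 u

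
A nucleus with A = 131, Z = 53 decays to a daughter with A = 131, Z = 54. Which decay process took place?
ΔA = 0, ΔZ = +1 ⇒ beta-minus decay (β⁻)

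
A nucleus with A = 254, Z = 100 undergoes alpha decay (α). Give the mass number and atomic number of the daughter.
Daughter: A = 250, Z = 98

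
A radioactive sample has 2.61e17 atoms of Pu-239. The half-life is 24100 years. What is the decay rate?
A = λN = 7.507e12 decays/year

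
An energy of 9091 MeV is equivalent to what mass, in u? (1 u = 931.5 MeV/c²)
m = E/c² = 9.76 u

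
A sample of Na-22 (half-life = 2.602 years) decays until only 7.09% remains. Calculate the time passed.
t = t½ × log₂(N₀/N) = 9.935 years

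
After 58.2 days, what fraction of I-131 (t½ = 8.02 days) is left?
N/N₀ = (1/2)^(t/t½) = 0.006538 = 0.654%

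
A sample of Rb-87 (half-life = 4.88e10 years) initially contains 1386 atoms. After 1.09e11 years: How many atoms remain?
N = N₀(1/2)^(t/t½) = 294.7 atoms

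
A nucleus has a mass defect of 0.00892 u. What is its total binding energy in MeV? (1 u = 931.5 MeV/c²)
B.E. = Δm × 931.5 = 8.309 MeV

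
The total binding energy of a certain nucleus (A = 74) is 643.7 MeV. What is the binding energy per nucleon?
B.E./A = 643.7/74 = 8.699 MeV/nucleon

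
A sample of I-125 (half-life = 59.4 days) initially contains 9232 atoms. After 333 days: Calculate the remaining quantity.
N = N₀(1/2)^(t/t½) = 189.5 atoms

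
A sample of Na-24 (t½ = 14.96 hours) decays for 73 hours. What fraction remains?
N/N₀ = (1/2)^(t/t½) = 0.03397 = 3.4%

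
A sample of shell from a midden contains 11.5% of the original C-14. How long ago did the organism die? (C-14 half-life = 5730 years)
Age = t½ × log₂(1/ratio) = 17880 years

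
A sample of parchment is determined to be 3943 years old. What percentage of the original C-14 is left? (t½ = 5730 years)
N/N₀ = (1/2)^(t/t½) = 0.6207 = 62.1%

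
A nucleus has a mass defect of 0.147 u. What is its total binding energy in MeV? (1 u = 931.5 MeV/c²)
B.E. = Δm × 931.5 = 136.9 MeV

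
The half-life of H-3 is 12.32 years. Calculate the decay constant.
λ = ln(2)/t½ = 0.05626 year⁻¹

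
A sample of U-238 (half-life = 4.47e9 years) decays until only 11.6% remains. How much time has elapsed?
t = t½ × log₂(N₀/N) = 1.389e10 years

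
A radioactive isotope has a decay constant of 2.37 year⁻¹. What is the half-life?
t½ = ln(2)/λ = 0.2925 years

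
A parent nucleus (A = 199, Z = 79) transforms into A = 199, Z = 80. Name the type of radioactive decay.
ΔA = 0, ΔZ = +1 ⇒ beta-minus decay (β⁻)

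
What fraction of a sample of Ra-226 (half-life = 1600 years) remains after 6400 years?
N/N₀ = (1/2)^(t/t½) = 0.0625 = 6.25%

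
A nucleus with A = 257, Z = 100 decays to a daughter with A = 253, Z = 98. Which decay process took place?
ΔA = -4, ΔZ = -2 ⇒ alpha decay (α)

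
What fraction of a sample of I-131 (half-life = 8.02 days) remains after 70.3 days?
N/N₀ = (1/2)^(t/t½) = 0.002298 = 0.23%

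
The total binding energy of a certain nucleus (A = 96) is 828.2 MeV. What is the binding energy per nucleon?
B.E./A = 828.2/96 = 8.627 MeV/nucleon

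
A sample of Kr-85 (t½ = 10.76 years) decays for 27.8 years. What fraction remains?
N/N₀ = (1/2)^(t/t½) = 0.1668 = 16.7%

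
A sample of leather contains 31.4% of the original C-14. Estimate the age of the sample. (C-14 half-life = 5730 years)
Age = t½ × log₂(1/ratio) = 9576 years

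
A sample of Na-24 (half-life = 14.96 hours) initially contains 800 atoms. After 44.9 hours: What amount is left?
N = N₀(1/2)^(t/t½) = 99.91 atoms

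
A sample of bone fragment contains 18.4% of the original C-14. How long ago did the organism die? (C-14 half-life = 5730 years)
Age = t½ × log₂(1/ratio) = 13990 years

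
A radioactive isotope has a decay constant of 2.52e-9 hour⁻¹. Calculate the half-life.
t½ = ln(2)/λ = 2.751e8 hours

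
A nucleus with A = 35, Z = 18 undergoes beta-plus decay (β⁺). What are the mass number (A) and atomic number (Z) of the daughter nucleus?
Daughter: A = 35, Z = 17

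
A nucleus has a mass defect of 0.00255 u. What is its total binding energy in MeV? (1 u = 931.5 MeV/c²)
B.E. = Δm × 931.5 = 2.375 MeV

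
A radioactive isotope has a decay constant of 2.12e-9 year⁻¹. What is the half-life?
t½ = ln(2)/λ = 3.27e8 years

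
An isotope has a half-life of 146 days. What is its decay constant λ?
λ = ln(2)/t½ = 0.004748 day⁻¹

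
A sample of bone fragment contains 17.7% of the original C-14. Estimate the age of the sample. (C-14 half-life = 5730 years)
Age = t½ × log₂(1/ratio) = 14310 years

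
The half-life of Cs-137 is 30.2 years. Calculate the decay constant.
λ = ln(2)/t½ = 0.02295 year⁻¹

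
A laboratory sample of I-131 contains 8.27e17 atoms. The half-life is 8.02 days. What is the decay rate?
A = λN = 7.148e16 decays/day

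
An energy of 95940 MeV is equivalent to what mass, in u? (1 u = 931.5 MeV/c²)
m = E/c² = 103 u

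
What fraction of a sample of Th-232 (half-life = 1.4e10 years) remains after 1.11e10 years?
N/N₀ = (1/2)^(t/t½) = 0.5772 = 57.7%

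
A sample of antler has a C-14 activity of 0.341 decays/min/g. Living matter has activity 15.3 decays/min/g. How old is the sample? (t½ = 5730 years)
Age = t½ × log₂(A₀/A) = 31440 years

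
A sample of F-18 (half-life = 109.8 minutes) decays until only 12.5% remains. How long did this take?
t = t½ × log₂(N₀/N) = 329.4 minutes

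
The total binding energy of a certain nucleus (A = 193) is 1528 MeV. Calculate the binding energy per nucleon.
B.E./A = 1528/193 = 7.917 MeV/nucleon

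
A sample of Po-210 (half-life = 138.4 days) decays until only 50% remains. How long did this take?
t = t½ × log₂(N₀/N) = 138.4 days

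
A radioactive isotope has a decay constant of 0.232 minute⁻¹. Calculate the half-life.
t½ = ln(2)/λ = 2.988 minutes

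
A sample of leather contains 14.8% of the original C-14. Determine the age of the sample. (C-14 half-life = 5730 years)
Age = t½ × log₂(1/ratio) = 15790 years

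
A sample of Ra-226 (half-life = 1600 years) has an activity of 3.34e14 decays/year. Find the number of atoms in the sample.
N = A/λ = 7.71e17 atoms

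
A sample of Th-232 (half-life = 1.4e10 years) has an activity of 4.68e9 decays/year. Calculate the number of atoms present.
N = A/λ = 9.453e19 atoms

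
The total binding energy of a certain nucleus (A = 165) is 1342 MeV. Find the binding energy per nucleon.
B.E./A = 1342/165 = 8.133 MeV/nucleon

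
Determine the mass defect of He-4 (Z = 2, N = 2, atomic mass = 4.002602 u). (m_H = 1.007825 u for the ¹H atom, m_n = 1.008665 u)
Δm = Z·m_H + N·m_n − M = 0.03038 u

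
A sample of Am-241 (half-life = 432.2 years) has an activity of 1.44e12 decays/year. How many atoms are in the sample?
N = A/λ = 8.979e14 atoms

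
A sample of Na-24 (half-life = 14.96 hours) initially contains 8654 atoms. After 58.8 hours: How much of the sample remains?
N = N₀(1/2)^(t/t½) = 567.6 atoms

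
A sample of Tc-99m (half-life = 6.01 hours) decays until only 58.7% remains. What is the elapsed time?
t = t½ × log₂(N₀/N) = 4.619 hours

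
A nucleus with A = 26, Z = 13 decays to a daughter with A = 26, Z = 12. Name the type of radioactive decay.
ΔA = 0, ΔZ = -1 ⇒ beta-plus decay (β⁺) or electron capture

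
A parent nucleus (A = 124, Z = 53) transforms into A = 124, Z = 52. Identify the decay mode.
ΔA = 0, ΔZ = -1 ⇒ beta-plus decay (β⁺) or electron capture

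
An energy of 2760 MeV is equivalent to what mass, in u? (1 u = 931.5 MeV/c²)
m = E/c² = 2.963 u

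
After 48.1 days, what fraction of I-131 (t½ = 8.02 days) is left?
N/N₀ = (1/2)^(t/t½) = 0.01565 = 1.57%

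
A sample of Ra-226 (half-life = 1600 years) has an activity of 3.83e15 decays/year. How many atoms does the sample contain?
N = A/λ = 8.841e18 atoms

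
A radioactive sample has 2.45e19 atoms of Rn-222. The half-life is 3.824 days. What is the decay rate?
A = λN = 4.441e18 decays/day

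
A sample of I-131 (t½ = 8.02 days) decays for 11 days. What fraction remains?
N/N₀ = (1/2)^(t/t½) = 0.3865 = 38.6%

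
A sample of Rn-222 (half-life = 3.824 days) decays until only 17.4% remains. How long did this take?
t = t½ × log₂(N₀/N) = 9.647 days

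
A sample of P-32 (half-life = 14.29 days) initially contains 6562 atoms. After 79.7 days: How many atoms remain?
N = N₀(1/2)^(t/t½) = 137.4 atoms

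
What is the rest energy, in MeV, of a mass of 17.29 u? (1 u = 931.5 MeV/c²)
E = mc² = 16110 MeV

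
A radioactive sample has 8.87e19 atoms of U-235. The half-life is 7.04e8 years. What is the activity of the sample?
A = λN = 8.733e10 decays/year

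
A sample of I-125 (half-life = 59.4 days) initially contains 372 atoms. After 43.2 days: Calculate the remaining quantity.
N = N₀(1/2)^(t/t½) = 224.7 atoms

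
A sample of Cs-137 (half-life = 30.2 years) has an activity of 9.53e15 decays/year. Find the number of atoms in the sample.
N = A/λ = 4.152e17 atoms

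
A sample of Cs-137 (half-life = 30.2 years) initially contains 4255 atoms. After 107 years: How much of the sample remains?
N = N₀(1/2)^(t/t½) = 365 atoms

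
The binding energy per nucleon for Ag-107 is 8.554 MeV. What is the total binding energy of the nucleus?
B.E. = 8.554 × 107 = 915.3 MeV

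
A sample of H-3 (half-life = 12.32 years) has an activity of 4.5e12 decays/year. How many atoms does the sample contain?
N = A/λ = 7.998e13 atoms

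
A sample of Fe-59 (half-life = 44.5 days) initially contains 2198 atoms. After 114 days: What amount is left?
N = N₀(1/2)^(t/t½) = 372.3 atoms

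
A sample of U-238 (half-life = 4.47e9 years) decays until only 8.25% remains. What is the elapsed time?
t = t½ × log₂(N₀/N) = 1.609e10 years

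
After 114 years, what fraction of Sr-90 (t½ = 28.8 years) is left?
N/N₀ = (1/2)^(t/t½) = 0.06433 = 6.43%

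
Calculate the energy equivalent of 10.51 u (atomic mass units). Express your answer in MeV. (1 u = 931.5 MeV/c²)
E = mc² = 9790 MeV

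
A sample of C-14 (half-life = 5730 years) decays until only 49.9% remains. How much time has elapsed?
t = t½ × log₂(N₀/N) = 5747 years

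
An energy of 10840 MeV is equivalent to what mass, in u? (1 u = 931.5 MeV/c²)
m = E/c² = 11.64 u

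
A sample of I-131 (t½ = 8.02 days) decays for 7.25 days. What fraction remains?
N/N₀ = (1/2)^(t/t½) = 0.5344 = 53.4%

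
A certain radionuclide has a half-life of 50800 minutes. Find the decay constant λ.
λ = ln(2)/t½ = 1.364e-5 minute⁻¹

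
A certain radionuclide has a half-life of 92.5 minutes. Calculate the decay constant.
λ = ln(2)/t½ = 0.007493 minute⁻¹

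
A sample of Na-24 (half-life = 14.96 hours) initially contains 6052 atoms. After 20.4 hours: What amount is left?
N = N₀(1/2)^(t/t½) = 2352 atoms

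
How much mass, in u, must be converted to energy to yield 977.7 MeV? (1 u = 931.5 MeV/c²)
m = E/c² = 1.05 u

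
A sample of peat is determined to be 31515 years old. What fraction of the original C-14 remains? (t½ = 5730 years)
N/N₀ = (1/2)^(t/t½) = 0.0221 = 2.21%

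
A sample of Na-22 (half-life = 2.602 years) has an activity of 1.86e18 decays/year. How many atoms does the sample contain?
N = A/λ = 6.982e18 atoms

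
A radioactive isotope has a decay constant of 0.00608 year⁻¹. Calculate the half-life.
t½ = ln(2)/λ = 114 years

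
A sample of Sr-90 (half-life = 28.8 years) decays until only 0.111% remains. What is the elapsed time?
t = t½ × log₂(N₀/N) = 282.7 years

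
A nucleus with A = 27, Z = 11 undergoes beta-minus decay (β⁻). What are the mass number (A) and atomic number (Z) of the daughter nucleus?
Daughter: A = 27, Z = 12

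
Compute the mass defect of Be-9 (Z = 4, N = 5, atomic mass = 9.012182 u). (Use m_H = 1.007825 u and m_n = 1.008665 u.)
Δm = Z·m_H + N·m_n − M = 0.06244 u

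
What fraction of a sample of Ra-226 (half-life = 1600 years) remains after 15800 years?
N/N₀ = (1/2)^(t/t½) = 0.001065 = 0.106%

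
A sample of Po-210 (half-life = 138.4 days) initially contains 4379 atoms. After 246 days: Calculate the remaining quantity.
N = N₀(1/2)^(t/t½) = 1277 atoms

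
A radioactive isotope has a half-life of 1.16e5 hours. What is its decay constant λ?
λ = ln(2)/t½ = 5.975e-6 hour⁻¹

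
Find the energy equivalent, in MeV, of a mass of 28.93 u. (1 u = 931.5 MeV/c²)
E = mc² = 26950 MeV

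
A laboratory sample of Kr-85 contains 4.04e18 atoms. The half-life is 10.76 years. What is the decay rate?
A = λN = 2.603e17 decays/year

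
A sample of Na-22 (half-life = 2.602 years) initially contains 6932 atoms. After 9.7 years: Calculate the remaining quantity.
N = N₀(1/2)^(t/t½) = 523.2 atoms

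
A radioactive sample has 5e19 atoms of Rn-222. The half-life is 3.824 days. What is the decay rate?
A = λN = 9.063e18 decays/day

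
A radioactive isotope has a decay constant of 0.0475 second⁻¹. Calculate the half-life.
t½ = ln(2)/λ = 14.59 seconds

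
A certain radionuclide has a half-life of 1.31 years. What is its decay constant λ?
λ = ln(2)/t½ = 0.5291 year⁻¹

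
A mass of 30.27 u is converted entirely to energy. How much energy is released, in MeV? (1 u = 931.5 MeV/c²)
E = mc² = 28200 MeV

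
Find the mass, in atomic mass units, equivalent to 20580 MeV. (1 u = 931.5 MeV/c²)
m = E/c² = 22.09 u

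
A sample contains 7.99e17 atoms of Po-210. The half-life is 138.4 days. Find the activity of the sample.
A = λN = 4.002e15 decays/day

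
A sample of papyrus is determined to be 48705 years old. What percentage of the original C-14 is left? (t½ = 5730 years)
N/N₀ = (1/2)^(t/t½) = 0.002762 = 0.276%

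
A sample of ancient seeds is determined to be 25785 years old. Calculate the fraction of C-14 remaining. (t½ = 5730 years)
N/N₀ = (1/2)^(t/t½) = 0.04419 = 4.42%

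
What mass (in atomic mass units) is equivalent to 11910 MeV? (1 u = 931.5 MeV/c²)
m = E/c² = 12.79 u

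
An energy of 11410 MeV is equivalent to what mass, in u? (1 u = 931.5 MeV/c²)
m = E/c² = 12.25 u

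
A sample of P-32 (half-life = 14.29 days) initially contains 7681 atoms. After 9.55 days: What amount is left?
N = N₀(1/2)^(t/t½) = 4833 atoms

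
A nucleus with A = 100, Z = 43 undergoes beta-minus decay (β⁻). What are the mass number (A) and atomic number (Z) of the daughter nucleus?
Daughter: A = 100, Z = 44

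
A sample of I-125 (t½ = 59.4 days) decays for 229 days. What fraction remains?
N/N₀ = (1/2)^(t/t½) = 0.0691 = 6.91%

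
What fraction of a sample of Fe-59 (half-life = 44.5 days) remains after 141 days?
N/N₀ = (1/2)^(t/t½) = 0.1112 = 11.1%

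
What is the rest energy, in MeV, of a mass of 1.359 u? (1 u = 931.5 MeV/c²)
E = mc² = 1266 MeV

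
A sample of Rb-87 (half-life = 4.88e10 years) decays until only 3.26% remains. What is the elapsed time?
t = t½ × log₂(N₀/N) = 2.41e11 years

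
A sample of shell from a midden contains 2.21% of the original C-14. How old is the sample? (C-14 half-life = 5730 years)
Age = t½ × log₂(1/ratio) = 31510 years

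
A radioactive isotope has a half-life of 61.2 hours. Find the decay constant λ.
λ = ln(2)/t½ = 0.01133 hour⁻¹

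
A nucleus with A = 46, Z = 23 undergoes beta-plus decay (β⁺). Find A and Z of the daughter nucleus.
Daughter: A = 46, Z = 22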